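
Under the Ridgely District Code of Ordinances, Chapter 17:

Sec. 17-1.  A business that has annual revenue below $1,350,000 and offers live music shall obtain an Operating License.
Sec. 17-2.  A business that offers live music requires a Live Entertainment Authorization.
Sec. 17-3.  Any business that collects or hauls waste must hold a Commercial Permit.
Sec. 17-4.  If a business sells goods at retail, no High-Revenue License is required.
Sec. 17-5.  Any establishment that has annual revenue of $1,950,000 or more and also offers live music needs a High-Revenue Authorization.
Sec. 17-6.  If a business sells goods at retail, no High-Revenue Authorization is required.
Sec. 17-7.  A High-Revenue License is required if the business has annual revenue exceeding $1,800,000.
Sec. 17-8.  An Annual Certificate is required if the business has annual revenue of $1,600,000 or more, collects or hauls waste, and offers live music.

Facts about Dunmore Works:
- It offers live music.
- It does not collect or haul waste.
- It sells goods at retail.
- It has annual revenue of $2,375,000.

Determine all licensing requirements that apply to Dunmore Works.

Live Entertainment Authorization

Sec. 17-1. revenue $2,375,000 ≥ $1,350,000; offers live music → Operating License not required.
Sec. 17-2. offers live music → Live Entertainment Authorization required.
Sec. 17-3. does not collect or haul waste → Commercial Permit not required.
Sec. 17-4. sells goods at retail → exempt from High-Revenue License.
Sec. 17-5. revenue $2,375,000 ≥ $1,950,000; offers live music → High-Revenue Authorization required.
Sec. 17-6. sells goods at retail → exempt from High-Revenue Authorization.
Sec. 17-7. revenue $2,375,000 > $1,800,000 → High-Revenue License required.
Sec. 17-8. revenue $2,375,000 ≥ $1,600,000; does not collect or haul waste; offers live music → Annual Certificate not required.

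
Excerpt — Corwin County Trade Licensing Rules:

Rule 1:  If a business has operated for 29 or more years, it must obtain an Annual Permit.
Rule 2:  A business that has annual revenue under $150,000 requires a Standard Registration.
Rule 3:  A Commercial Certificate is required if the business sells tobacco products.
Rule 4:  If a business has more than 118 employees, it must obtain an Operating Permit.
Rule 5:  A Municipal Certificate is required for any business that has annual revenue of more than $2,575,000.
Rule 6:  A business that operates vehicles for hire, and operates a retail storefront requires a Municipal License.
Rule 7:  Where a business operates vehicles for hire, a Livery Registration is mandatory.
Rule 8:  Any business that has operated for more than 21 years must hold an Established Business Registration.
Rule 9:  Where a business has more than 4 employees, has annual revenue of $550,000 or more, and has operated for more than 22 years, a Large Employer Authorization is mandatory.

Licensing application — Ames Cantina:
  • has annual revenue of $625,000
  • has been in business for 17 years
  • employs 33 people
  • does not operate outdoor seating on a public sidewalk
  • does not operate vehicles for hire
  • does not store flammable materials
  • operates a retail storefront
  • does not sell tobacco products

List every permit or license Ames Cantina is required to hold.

None

Rule 1: years in business 17 < 29 → Annual Permit not required.
Rule 2: revenue $625,000 ≥ $150,000 → Standard Registration not required.
Rule 3: does not sell tobacco products → Commercial Certificate not required.
Rule 4: employees 33 ≤ 118 → Operating Permit not required.
Rule 5: revenue $625,000 ≤ $2,575,000 → Municipal Certificate not required.
Rule 6: does not operate vehicles for hire; operates a retail storefront → Municipal License not required.
Rule 7: does not operate vehicles for hire → Livery Registration not required.
Rule 8: years in business 17 ≤ 21 → Established Business Registration not required.
Rule 9: employees 33 > 4; revenue $625,000 ≥ $550,000; years in business 17 ≤ 22 → Large Employer Authorization not required.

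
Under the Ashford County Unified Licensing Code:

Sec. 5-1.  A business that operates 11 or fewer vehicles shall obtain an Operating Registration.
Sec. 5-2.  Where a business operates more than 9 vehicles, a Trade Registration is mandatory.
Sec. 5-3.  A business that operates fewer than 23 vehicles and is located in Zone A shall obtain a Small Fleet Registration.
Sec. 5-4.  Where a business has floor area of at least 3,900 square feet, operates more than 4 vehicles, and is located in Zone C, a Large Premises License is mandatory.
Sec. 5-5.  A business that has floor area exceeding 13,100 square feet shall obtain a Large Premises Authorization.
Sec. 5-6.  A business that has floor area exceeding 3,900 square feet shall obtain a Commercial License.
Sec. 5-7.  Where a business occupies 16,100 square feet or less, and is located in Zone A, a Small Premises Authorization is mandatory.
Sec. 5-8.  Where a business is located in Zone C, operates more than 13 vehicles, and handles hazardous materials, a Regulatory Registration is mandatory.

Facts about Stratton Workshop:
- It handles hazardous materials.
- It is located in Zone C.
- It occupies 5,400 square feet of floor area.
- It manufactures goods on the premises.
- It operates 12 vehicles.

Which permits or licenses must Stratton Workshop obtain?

Commercial License, Large Premises License, Trade Registration

Sec. 5-1. vehicles 12 > 11 → Operating Registration not required.
Sec. 5-2. vehicles 12 > 9 → Trade Registration required.
Sec. 5-3. vehicles 12 < 23; is located in Zone C (not: is located in Zone A) → Small Fleet Registration not required.
Sec. 5-4. floor area 5,400 square feet ≥ 3,900 square feet; vehicles 12 > 4; is located in Zone C → Large Premises License required.
Sec. 5-5. floor area 5,400 square feet ≤ 13,100 square feet → Large Premises Authorization not required.
Sec. 5-6. floor area 5,400 square feet > 3,900 square feet → Commercial License required.
Sec. 5-7. floor area 5,400 square feet ≤ 16,100 square feet; is located in Zone C (not: is located in Zone A) → Small Premises Authorization not required.
Sec. 5-8. is located in Zone C; vehicles 12 ≤ 13; handles hazardous materials → Regulatory Registration not required.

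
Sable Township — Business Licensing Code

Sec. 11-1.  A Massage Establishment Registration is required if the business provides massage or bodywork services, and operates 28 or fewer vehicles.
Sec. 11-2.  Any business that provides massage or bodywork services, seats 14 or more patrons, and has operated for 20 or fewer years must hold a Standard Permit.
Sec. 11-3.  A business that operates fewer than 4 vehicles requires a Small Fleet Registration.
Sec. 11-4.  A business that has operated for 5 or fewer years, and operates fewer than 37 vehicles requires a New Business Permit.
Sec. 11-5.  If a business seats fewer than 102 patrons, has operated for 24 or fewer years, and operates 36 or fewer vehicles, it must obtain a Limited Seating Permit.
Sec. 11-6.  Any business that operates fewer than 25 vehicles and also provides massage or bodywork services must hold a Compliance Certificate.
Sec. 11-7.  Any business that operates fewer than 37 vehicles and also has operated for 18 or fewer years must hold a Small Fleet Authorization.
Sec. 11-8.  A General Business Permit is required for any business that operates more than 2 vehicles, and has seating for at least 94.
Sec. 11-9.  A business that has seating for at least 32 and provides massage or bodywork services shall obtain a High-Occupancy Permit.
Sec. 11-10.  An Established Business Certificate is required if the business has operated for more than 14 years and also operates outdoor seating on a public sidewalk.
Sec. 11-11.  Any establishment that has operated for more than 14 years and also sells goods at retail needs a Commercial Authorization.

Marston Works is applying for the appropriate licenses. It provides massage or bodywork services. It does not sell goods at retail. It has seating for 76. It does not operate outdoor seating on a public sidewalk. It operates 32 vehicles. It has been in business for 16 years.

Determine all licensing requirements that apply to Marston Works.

Sec. 11-1. provides massage or bodywork services; vehicles 32 > 28 → Massage Establishment Registration not required.
Sec. 11-2. provides massage or bodywork services; seating 76 ≥ 14; years in business 16 ≤ 20 → Standard Permit required.
Sec. 11-3. vehicles 32 ≥ 4 → Small Fleet Registration not required.
Sec. 11-4. years in business 16 > 5; vehicles 32 < 37 → New Business Permit not required.
Sec. 11-5. seating 76 < 102; years in business 16 ≤ 24; vehicles 32 ≤ 36 → Limited Seating Permit required.
Sec. 11-6. vehicles 32 ≥ 25; provides massage or bodywork services → Compliance Certificate not required.
Sec. 11-7. vehicles 32 < 37; years in business 16 ≤ 18 → Small Fleet Authorization required.
Sec. 11-8. vehicles 32 > 2; seating 76 < 94 → General Business Permit not required.
Sec. 11-9. seating 76 ≥ 32; provides massage or bodywork services → High-Occupancy Permit required.
Sec. 11-10. years in business 16 > 14; does not operate outdoor seating on a public sidewalk → Established Business Certificate not required.
Sec. 11-11. years in business 16 > 14; does not sell goods at retail → Commercial Authorization not required.

High-Occupancy Permit, Limited Seating Permit, Small Fleet Authorization, Standard Permit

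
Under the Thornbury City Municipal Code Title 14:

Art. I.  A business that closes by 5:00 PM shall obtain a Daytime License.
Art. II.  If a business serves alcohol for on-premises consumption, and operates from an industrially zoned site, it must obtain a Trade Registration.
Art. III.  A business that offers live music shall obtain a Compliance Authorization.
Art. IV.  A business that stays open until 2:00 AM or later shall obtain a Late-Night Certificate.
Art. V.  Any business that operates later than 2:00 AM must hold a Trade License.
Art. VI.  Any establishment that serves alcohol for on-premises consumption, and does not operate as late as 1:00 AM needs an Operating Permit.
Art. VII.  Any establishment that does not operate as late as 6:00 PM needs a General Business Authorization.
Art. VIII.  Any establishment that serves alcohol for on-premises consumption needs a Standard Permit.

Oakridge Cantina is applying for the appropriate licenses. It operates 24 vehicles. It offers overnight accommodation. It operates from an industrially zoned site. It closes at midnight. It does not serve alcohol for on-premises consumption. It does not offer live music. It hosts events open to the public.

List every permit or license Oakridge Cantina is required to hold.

Art. I. closes midnight, after 5:00 PM → Daytime License not required.
Art. II. does not serve alcohol for on-premises consumption; operates from an industrially zoned site → Trade Registration not required.
Art. III. does not offer live music → Compliance Authorization not required.
Art. IV. closes midnight, at/before 2:00 AM → Late-Night Certificate not required.
Art. V. closes midnight, at/before 2:00 AM → Trade License not required.
Art. VI. does not serve alcohol for on-premises consumption; closes midnight, at/before 1:00 AM → Operating Permit not required.
Art. VII. closes midnight, after 6:00 PM → General Business Authorization not required.
Art. VIII. does not serve alcohol for on-premises consumption → Standard Permit not required.

None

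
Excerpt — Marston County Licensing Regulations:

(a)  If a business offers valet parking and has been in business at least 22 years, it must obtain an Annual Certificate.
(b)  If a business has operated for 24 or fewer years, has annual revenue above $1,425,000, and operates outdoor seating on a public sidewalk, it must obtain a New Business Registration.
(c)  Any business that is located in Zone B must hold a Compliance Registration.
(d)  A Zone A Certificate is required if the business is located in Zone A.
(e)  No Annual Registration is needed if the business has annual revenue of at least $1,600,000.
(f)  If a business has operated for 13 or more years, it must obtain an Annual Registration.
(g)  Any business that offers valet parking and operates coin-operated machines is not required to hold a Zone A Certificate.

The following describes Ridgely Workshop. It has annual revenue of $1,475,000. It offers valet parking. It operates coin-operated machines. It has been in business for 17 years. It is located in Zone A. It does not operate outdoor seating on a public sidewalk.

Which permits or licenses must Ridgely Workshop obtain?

(a) offers valet parking; years in business 17 < 22 → Annual Certificate not required.
(b) years in business 17 ≤ 24; revenue $1,475,000 > $1,425,000; does not operate outdoor seating on a public sidewalk → New Business Registration not required.
(c) is located in Zone A (not: is located in Zone B) → Compliance Registration not required.
(d) is located in Zone A → Zone A Certificate required.
(e) revenue $1,475,000 < $1,600,000 → Annual Registration exemption does not apply.
(f) years in business 17 ≥ 13 → Annual Registration required.
(g) offers valet parking; operates coin-operated machines → exempt from Zone A Certificate.

Annual Registration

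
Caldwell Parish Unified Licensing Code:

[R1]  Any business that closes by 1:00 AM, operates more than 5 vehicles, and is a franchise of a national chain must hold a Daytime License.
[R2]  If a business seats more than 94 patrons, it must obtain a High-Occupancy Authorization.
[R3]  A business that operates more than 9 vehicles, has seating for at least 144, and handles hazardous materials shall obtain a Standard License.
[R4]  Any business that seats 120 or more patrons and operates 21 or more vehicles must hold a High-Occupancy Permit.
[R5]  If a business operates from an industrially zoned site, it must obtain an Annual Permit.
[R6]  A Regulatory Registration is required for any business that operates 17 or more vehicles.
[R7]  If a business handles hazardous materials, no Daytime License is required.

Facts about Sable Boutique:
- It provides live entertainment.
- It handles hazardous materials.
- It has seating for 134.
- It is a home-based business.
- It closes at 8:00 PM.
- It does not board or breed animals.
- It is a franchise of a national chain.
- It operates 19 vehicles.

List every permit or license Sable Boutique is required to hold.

[R1] closes 8:00 PM, at/before 1:00 AM; vehicles 19 > 5; is a franchise of a national chain → Daytime License required.
[R2] seating 134 > 94 → High-Occupancy Authorization required.
[R3] vehicles 19 > 9; seating 134 < 144; handles hazardous materials → Standard License not required.
[R4] seating 134 ≥ 120; vehicles 19 < 21 → High-Occupancy Permit not required.
[R5] is a home-based business (not: operates from an industrially zoned site) → Annual Permit not required.
[R6] vehicles 19 ≥ 17 → Regulatory Registration required.
[R7] handles hazardous materials → exempt from Daytime License.

High-Occupancy Authorization, Regulatory Registration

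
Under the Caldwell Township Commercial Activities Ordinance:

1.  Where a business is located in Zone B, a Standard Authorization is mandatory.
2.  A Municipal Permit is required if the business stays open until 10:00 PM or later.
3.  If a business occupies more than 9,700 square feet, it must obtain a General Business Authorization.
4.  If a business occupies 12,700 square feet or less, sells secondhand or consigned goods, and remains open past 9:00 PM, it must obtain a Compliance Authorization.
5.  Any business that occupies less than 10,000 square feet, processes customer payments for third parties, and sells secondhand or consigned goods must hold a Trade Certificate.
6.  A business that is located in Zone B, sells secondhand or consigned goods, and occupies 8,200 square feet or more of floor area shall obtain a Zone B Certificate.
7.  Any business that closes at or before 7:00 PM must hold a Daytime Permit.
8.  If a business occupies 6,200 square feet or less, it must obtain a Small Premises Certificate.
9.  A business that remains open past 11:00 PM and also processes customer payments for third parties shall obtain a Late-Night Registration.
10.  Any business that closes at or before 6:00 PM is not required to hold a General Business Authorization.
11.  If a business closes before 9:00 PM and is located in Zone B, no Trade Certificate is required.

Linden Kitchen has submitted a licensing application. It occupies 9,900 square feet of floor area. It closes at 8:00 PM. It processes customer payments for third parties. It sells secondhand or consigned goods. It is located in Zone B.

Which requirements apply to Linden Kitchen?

1. is located in Zone B → Standard Authorization required.
2. closes 8:00 PM, at/before 10:00 PM → Municipal Permit not required.
3. floor area 9,900 square feet > 9,700 square feet → General Business Authorization required.
4. floor area 9,900 square feet ≤ 12,700 square feet; sells secondhand or consigned goods; closes 8:00 PM, at/before 9:00 PM → Compliance Authorization not required.
5. floor area 9,900 square feet < 10,000 square feet; processes customer payments for third parties; sells secondhand or consigned goods → Trade Certificate required.
6. is located in Zone B; sells secondhand or consigned goods; floor area 9,900 square feet ≥ 8,200 square feet → Zone B Certificate required.
7. closes 8:00 PM, after 7:00 PM → Daytime Permit not required.
8. floor area 9,900 square feet > 6,200 square feet → Small Premises Certificate not required.
9. closes 8:00 PM, at/before 11:00 PM; processes customer payments for third parties → Late-Night Registration not required.
10. closes 8:00 PM, after 6:00 PM → General Business Authorization exemption does not apply.
11. closes 8:00 PM, at/before 9:00 PM; is located in Zone B → exempt from Trade Certificate.

General Business Authorization, Standard Authorization, Zone B Certificate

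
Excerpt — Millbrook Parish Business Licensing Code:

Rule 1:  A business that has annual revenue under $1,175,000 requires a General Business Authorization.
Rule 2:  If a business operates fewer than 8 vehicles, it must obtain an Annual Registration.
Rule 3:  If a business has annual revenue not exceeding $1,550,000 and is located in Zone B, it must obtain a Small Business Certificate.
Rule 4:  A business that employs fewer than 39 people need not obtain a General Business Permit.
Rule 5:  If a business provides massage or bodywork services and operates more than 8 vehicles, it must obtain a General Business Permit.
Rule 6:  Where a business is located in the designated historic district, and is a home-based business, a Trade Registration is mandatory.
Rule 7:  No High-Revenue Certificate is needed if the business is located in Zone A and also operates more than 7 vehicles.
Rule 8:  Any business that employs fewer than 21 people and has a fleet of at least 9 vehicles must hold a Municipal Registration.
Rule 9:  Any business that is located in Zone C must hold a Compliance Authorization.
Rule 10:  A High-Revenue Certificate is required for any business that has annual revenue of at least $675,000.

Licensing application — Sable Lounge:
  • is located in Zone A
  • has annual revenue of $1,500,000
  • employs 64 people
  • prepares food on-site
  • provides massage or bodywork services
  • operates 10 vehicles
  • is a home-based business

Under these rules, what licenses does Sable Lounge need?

Rule 1: revenue $1,500,000 ≥ $1,175,000 → General Business Authorization not required.
Rule 2: vehicles 10 ≥ 8 → Annual Registration not required.
Rule 3: revenue $1,500,000 ≤ $1,550,000; is located in Zone A (not: is located in Zone B) → Small Business Certificate not required.
Rule 4: employees 64 ≥ 39 → General Business Permit exemption does not apply.
Rule 5: provides massage or bodywork services; vehicles 10 > 8 → General Business Permit required.
Rule 6: is located in Zone A (not: is located in the designated historic district); is a home-based business → Trade Registration not required.
Rule 7: is located in Zone A; vehicles 10 > 7 → exempt from High-Revenue Certificate.
Rule 8: employees 64 ≥ 21; vehicles 10 ≥ 9 → Municipal Registration not required.
Rule 9: is located in Zone A (not: is located in Zone C) → Compliance Authorization not required.
Rule 10: revenue $1,500,000 ≥ $675,000 → High-Revenue Certificate required.

General Business Permit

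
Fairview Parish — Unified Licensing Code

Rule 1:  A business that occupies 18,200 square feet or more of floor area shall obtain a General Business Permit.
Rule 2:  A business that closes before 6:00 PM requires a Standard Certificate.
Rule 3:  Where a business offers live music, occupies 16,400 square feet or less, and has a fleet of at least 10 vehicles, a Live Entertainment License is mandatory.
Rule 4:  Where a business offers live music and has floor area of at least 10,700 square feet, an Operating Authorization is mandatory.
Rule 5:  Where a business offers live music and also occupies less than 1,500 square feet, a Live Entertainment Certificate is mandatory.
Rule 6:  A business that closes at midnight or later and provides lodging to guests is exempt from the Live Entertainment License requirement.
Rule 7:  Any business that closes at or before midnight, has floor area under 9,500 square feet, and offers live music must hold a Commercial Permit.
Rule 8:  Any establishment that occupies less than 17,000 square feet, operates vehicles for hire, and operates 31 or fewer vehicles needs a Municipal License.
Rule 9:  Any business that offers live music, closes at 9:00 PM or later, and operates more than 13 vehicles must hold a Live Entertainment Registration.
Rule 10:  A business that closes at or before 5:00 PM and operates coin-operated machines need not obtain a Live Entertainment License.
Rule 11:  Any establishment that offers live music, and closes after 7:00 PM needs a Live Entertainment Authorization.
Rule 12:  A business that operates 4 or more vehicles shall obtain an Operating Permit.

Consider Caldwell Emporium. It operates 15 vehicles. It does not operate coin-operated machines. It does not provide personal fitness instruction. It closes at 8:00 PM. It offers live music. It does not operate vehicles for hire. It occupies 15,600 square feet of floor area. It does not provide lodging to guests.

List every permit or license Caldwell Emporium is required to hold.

Live Entertainment Authorization, Live Entertainment License, Operating Authorization, Operating Permit

Rule 1: floor area 15,600 square feet < 18,200 square feet → General Business Permit not required.
Rule 2: closes 8:00 PM, after 6:00 PM → Standard Certificate not required.
Rule 3: offers live music; floor area 15,600 square feet ≤ 16,400 square feet; vehicles 15 ≥ 10 → Live Entertainment License required.
Rule 4: offers live music; floor area 15,600 square feet ≥ 10,700 square feet → Operating Authorization required.
Rule 5: offers live music; floor area 15,600 square feet ≥ 1,500 square feet → Live Entertainment Certificate not required.
Rule 6: closes 8:00 PM, at/before midnight; does not provide lodging to guests → Live Entertainment License exemption does not apply.
Rule 7: closes 8:00 PM, at/before midnight; floor area 15,600 square feet ≥ 9,500 square feet; offers live music → Commercial Permit not required.
Rule 8: floor area 15,600 square feet < 17,000 square feet; does not operate vehicles for hire; vehicles 15 ≤ 31 → Municipal License not required.
Rule 9: offers live music; closes 8:00 PM, at/before 9:00 PM; vehicles 15 > 13 → Live Entertainment Registration not required.
Rule 10: closes 8:00 PM, after 5:00 PM; does not operate coin-operated machines → Live Entertainment License exemption does not apply.
Rule 11: offers live music; closes 8:00 PM, after 7:00 PM → Live Entertainment Authorization required.
Rule 12: vehicles 15 ≥ 4 → Operating Permit required.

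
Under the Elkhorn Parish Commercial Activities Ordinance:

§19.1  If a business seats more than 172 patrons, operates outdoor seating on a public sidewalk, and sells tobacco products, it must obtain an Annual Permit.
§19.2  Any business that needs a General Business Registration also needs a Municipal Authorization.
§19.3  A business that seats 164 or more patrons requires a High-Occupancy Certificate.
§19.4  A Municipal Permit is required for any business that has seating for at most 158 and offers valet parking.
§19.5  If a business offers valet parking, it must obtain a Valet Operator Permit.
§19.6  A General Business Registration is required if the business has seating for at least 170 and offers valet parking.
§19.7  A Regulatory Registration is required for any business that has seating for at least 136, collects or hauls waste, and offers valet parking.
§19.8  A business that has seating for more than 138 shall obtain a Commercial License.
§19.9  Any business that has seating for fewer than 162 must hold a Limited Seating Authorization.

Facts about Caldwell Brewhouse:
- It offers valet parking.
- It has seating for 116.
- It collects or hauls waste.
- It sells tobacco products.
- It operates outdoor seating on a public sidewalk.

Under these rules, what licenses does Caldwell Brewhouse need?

§19.1 seating 116 ≤ 172; operates outdoor seating on a public sidewalk; sells tobacco products → Annual Permit not required.
§19.2 General Business Registration is not required → no effect.
§19.3 seating 116 < 164 → High-Occupancy Certificate not required.
§19.4 seating 116 ≤ 158; offers valet parking → Municipal Permit required.
§19.5 offers valet parking → Valet Operator Permit required.
§19.6 seating 116 < 170; offers valet parking → General Business Registration not required.
§19.7 seating 116 < 136; collects or hauls waste; offers valet parking → Regulatory Registration not required.
§19.8 seating 116 ≤ 138 → Commercial License not required.
§19.9 seating 116 < 162 → Limited Seating Authorization required.

Limited Seating Authorization, Municipal Permit, Valet Operator Permit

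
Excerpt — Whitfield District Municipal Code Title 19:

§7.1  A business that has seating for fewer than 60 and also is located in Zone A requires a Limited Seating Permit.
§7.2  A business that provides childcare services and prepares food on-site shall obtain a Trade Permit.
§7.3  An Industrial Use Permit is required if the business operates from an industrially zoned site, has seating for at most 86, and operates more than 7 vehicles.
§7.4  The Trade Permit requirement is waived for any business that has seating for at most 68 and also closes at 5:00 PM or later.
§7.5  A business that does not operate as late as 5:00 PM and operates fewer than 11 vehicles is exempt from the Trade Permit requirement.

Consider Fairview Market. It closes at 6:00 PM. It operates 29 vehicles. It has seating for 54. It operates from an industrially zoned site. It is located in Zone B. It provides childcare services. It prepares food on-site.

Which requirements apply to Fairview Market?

§7.1 seating 54 < 60; is located in Zone B (not: is located in Zone A) → Limited Seating Permit not required.
§7.2 provides childcare services; prepares food on-site → Trade Permit required.
§7.3 operates from an industrially zoned site; seating 54 ≤ 86; vehicles 29 > 7 → Industrial Use Permit required.
§7.4 seating 54 ≤ 68; closes 6:00 PM, after 5:00 PM → exempt from Trade Permit.
§7.5 closes 6:00 PM, after 5:00 PM; vehicles 29 ≥ 11 → Trade Permit exemption does not apply.

Industrial Use Permit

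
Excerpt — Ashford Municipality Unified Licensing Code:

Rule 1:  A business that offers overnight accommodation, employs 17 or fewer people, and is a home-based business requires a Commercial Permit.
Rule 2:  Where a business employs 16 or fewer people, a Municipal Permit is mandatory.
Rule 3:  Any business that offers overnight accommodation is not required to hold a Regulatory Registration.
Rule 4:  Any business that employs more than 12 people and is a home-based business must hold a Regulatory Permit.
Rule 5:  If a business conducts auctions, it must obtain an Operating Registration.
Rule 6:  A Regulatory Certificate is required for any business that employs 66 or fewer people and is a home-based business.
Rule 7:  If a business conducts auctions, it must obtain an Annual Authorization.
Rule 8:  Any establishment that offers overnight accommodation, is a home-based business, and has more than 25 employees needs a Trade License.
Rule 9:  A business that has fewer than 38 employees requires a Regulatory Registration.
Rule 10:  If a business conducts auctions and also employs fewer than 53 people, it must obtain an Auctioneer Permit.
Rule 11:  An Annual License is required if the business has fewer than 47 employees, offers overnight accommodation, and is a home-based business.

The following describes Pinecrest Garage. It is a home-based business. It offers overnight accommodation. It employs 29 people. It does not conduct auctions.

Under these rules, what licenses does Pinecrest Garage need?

Rule 1: offers overnight accommodation; employees 29 > 17; is a home-based business → Commercial Permit not required.
Rule 2: employees 29 > 16 → Municipal Permit not required.
Rule 3: offers overnight accommodation → exempt from Regulatory Registration.
Rule 4: employees 29 > 12; is a home-based business → Regulatory Permit required.
Rule 5: does not conduct auctions → Operating Registration not required.
Rule 6: employees 29 ≤ 66; is a home-based business → Regulatory Certificate required.
Rule 7: does not conduct auctions → Annual Authorization not required.
Rule 8: offers overnight accommodation; is a home-based business; employees 29 > 25 → Trade License required.
Rule 9: employees 29 < 38 → Regulatory Registration required.
Rule 10: does not conduct auctions; employees 29 < 53 → Auctioneer Permit not required.
Rule 11: employees 29 < 47; offers overnight accommodation; is a home-based business → Annual License required.

Annual License, Regulatory Certificate, Regulatory Permit, Trade License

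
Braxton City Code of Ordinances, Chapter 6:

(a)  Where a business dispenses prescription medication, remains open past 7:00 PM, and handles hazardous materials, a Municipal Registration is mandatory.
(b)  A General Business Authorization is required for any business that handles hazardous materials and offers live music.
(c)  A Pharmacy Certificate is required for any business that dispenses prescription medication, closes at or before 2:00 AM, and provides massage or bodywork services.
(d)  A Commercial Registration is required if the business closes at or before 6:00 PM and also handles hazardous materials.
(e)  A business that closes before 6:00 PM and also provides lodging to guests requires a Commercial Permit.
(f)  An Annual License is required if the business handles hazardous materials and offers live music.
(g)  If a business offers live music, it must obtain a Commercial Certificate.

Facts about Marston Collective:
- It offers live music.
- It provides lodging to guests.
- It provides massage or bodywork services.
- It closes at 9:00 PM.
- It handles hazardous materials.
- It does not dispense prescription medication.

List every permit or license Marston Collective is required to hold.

Annual License, Commercial Certificate, General Business Authorization

(a) does not dispense prescription medication; closes 9:00 PM, after 7:00 PM; handles hazardous materials → Municipal Registration not required.
(b) handles hazardous materials; offers live music → General Business Authorization required.
(c) does not dispense prescription medication; closes 9:00 PM, at/before 2:00 AM; provides massage or bodywork services → Pharmacy Certificate not required.
(d) closes 9:00 PM, after 6:00 PM; handles hazardous materials → Commercial Registration not required.
(e) closes 9:00 PM, after 6:00 PM; provides lodging to guests → Commercial Permit not required.
(f) handles hazardous materials; offers live music → Annual License required.
(g) offers live music → Commercial Certificate required.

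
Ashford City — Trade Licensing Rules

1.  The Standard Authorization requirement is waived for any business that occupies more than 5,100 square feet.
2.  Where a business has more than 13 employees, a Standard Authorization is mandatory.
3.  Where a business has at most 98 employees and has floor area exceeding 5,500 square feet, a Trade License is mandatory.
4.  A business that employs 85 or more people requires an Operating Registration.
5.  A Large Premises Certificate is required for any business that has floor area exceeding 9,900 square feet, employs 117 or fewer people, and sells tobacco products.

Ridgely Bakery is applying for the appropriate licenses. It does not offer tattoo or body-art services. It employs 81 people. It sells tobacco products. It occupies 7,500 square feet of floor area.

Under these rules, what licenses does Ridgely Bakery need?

Trade License

1. floor area 7,500 square feet > 5,100 square feet → exempt from Standard Authorization.
2. employees 81 > 13 → Standard Authorization required.
3. employees 81 ≤ 98; floor area 7,500 square feet > 5,500 square feet → Trade License required.
4. employees 81 < 85 → Operating Registration not required.
5. floor area 7,500 square feet ≤ 9,900 square feet; employees 81 ≤ 117; sells tobacco products → Large Premises Certificate not required.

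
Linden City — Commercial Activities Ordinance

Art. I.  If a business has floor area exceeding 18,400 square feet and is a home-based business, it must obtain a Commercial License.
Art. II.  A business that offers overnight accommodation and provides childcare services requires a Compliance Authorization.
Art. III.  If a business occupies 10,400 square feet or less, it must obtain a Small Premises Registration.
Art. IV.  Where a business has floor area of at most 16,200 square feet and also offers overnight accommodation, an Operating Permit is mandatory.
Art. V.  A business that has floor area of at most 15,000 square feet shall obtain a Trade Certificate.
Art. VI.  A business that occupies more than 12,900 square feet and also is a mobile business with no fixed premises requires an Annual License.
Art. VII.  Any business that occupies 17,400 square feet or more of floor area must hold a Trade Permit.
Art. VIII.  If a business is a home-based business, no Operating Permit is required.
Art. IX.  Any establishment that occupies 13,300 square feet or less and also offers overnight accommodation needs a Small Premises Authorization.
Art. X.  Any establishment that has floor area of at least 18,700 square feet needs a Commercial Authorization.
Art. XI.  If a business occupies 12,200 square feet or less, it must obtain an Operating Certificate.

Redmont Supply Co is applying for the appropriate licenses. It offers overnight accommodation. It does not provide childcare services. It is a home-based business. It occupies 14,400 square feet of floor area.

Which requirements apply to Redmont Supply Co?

Art. I. floor area 14,400 square feet ≤ 18,400 square feet; is a home-based business → Commercial License not required.
Art. II. offers overnight accommodation; does not provide childcare services → Compliance Authorization not required.
Art. III. floor area 14,400 square feet > 10,400 square feet → Small Premises Registration not required.
Art. IV. floor area 14,400 square feet ≤ 16,200 square feet; offers overnight accommodation → Operating Permit required.
Art. V. floor area 14,400 square feet ≤ 15,000 square feet → Trade Certificate required.
Art. VI. floor area 14,400 square feet > 12,900 square feet; is a home-based business (not: is a mobile business with no fixed premises) → Annual License not required.
Art. VII. floor area 14,400 square feet < 17,400 square feet → Trade Permit not required.
Art. VIII. is a home-based business → exempt from Operating Permit.
Art. IX. floor area 14,400 square feet > 13,300 square feet; offers overnight accommodation → Small Premises Authorization not required.
Art. X. floor area 14,400 square feet < 18,700 square feet → Commercial Authorization not required.
Art. XI. floor area 14,400 square feet > 12,200 square feet → Operating Certificate not required.

Trade Certificate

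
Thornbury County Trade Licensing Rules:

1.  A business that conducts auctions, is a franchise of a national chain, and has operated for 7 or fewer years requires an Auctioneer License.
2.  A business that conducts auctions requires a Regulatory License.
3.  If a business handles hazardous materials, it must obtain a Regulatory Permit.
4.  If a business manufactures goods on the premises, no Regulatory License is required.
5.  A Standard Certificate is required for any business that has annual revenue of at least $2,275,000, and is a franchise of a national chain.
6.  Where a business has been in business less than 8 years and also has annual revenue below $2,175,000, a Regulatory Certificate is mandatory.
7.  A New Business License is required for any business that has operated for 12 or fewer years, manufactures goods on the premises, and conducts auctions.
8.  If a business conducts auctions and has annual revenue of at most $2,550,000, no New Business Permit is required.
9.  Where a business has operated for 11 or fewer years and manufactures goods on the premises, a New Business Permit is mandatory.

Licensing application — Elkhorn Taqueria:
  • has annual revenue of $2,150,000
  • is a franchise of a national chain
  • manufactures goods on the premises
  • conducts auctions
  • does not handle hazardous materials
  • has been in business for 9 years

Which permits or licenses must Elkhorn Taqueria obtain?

1. conducts auctions; is a franchise of a national chain; years in business 9 > 7 → Auctioneer License not required.
2. conducts auctions → Regulatory License required.
3. does not handle hazardous materials → Regulatory Permit not required.
4. manufactures goods on the premises → exempt from Regulatory License.
5. revenue $2,150,000 < $2,275,000; is a franchise of a national chain → Standard Certificate not required.
6. years in business 9 ≥ 8; revenue $2,150,000 < $2,175,000 → Regulatory Certificate not required.
7. years in business 9 ≤ 12; manufactures goods on the premises; conducts auctions → New Business License required.
8. conducts auctions; revenue $2,150,000 ≤ $2,550,000 → exempt from New Business Permit.
9. years in business 9 ≤ 11; manufactures goods on the premises → New Business Permit required.

New Business License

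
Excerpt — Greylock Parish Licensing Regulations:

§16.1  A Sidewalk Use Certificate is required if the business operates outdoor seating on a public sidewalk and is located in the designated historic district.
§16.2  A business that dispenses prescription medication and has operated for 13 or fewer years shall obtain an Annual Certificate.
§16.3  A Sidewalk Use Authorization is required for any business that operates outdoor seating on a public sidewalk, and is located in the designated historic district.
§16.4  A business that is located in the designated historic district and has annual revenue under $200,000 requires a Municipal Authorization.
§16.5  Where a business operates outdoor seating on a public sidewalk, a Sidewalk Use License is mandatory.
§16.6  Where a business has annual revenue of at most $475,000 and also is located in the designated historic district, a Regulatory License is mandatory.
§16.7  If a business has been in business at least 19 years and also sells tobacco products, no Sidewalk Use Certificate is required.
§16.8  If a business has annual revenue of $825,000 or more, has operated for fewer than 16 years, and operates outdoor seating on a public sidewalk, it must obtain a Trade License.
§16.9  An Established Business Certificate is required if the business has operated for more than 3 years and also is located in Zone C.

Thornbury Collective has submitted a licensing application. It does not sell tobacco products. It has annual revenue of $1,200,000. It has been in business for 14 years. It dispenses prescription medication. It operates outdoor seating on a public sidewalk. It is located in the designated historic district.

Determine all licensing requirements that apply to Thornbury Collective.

§16.1 operates outdoor seating on a public sidewalk; is located in the designated historic district → Sidewalk Use Certificate required.
§16.2 dispenses prescription medication; years in business 14 > 13 → Annual Certificate not required.
§16.3 operates outdoor seating on a public sidewalk; is located in the designated historic district → Sidewalk Use Authorization required.
§16.4 is located in the designated historic district; revenue $1,200,000 ≥ $200,000 → Municipal Authorization not required.
§16.5 operates outdoor seating on a public sidewalk → Sidewalk Use License required.
§16.6 revenue $1,200,000 > $475,000; is located in the designated historic district → Regulatory License not required.
§16.7 years in business 14 < 19; does not sell tobacco products → Sidewalk Use Certificate exemption does not apply.
§16.8 revenue $1,200,000 ≥ $825,000; years in business 14 < 16; operates outdoor seating on a public sidewalk → Trade License required.
§16.9 years in business 14 > 3; is located in the designated historic district (not: is located in Zone C) → Established Business Certificate not required.

Sidewalk Use Authorization, Sidewalk Use Certificate, Sidewalk Use License, Trade License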